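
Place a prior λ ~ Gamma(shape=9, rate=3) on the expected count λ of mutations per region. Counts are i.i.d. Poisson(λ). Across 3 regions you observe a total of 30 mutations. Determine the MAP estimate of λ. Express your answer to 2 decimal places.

Σxᵢ = 30, n = 3.
Posterior ∝ λ^8e^(−3λ) · λ^30e^(−3λ) = λ^38e^(−6λ), i.e. Gamma(shape=39, rate=6).
The mode of a Gamma(a, b) with a ≥ 1 (shape–rate) is (a−1)/b = 38/6 ≈ 6.33.

λ̂_MAP = 6.33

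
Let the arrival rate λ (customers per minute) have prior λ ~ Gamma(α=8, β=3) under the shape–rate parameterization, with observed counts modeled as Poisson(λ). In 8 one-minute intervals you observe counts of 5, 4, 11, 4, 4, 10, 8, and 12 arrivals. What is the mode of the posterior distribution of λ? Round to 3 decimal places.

Σxᵢ = 5+4+11+4+4+10+8+12 = 58, with n = 8.
Posterior ∝ λ^7e^(−3λ) · λ^58e^(−8λ) = λ^65e^(−11λ), i.e. Gamma(shape=66, rate=11).
The mode of a Gamma(a, b) with a ≥ 1 (shape–rate) is (a−1)/b = 65/11 ≈ 5.909.

λ̂_MAP = 5.909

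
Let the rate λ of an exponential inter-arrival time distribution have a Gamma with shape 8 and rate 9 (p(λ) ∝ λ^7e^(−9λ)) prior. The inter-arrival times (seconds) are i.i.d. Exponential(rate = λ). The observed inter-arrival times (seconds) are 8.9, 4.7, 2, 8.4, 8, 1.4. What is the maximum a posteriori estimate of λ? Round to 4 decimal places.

The Exponential(rate=λ) likelihood is ∝ λ^n e^(−λΣtᵢ). Here n = 6 and Σtᵢ = 8.9 + 4.7 + 2 + 8.4 + 8 + 1.4 = 33.4.
Posterior ∝ λ^7e^(−9λ) · λ^6e^(−33.4λ) = λ^13e^(−42.4λ), i.e. Gamma(14, 42.4).
Mode = (a−1)/b = 13/42.4 ≈ 0.3066.

λ̂_MAP = 0.3066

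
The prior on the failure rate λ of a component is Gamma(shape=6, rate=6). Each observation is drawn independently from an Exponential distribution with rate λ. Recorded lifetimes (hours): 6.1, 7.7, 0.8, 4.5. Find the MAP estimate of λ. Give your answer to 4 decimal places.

λ̂_MAP = 0.3586

The Exponential(rate=λ) likelihood is ∝ λ^n e^(−λΣtᵢ). Here n = 4 and Σtᵢ = 6.1 + 7.7 + 0.8 + 4.5 = 19.1.
Posterior ∝ λ^5e^(−6λ) · λ^4e^(−19.1λ) = λ^9e^(−25.1λ), i.e. Gamma(10, 25.1).
Mode = (a−1)/b = 9/25.1 ≈ 0.3586.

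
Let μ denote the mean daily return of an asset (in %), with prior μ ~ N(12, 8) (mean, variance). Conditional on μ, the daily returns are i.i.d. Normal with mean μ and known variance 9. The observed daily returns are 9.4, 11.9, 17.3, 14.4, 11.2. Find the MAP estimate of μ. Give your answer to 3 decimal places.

μ̂_MAP = 12.686

n = 5; x̄ = (9.4 + 11.9 + 17.3 + 14.4 + 11.2)/5 = 64.2/5 = 12.84.
For a Normal prior and Normal likelihood with known variance, the posterior is Normal; its mode equals its mean, the precision-weighted average.
Prior precision 1/σ₀² = 1/8 = 0.125; data precision n/σ² = 5/9.
μ̂ = (0.125·12 + (5/9)·12.84) / (0.125 + 5/9) = (259/30)/(49/72) = 444/35 ≈ 12.686.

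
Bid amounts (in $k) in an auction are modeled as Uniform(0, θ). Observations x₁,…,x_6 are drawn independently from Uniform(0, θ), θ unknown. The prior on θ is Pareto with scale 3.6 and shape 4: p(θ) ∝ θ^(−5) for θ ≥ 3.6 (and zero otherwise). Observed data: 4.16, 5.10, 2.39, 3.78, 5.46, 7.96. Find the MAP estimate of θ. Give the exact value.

θ̂_MAP = 7.96

The Uniform(0, θ) likelihood is θ^(−n) for θ ≥ max(xᵢ), zero otherwise. Here max(xᵢ) = 7.96.
Posterior ∝ θ^(−5) · θ^(−6) = θ^(−11) on θ ≥ max(3.6, 7.96) = 7.96.
This density is strictly decreasing in θ, so the posterior mode lies at the lower boundary of the support.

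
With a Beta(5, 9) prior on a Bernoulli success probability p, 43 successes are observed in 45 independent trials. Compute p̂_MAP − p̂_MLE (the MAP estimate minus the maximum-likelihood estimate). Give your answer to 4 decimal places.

Posterior is Beta(48, 11); MAP = (48−1)/(59−2) = 47/57 ≈ 0.82456.
MLE ignores the prior: p̂_MLE = k/n = 43/45 ≈ 0.95556.
Difference = 47/57 − 43/45 = -112/855 ≈ -0.1310.

MAP − MLE = -0.1310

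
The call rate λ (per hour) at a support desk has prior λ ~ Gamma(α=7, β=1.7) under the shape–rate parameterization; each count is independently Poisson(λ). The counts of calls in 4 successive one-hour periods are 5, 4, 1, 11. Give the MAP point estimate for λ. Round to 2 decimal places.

λ̂_MAP = 4.74

Σxᵢ = 5+4+1+11 = 21, with n = 4.
Posterior ∝ λ^6e^(−1.7λ) · λ^21e^(−4λ) = λ^27e^(−5.7λ), i.e. Gamma(shape=28, rate=5.7).
The mode of a Gamma(a, b) with a ≥ 1 (shape–rate) is (a−1)/b = 27/5.7 ≈ 4.74.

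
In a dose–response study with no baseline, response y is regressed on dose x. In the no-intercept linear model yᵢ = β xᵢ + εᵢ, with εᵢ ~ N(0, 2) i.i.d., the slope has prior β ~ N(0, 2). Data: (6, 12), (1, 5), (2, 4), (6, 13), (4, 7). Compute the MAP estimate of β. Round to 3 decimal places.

log p(β | y) = −Σ(yᵢ − βxᵢ)²/(2·2) − β²/(2·2) + const.
Setting the derivative to zero: Σxᵢ(yᵢ − βxᵢ)/2 − β/2 = 0, so β = Σxᵢyᵢ / (Σxᵢ² + σ²/τ²).
Σxᵢyᵢ = 6·12 + 1·5 + 2·4 + 6·13 + 4·7 = 191; Σxᵢ² = 93; σ²/τ² = 1.
β̂_MAP = 191 / (93 + 1) = 191/94 ≈ 2.032.

β̂_MAP = 2.032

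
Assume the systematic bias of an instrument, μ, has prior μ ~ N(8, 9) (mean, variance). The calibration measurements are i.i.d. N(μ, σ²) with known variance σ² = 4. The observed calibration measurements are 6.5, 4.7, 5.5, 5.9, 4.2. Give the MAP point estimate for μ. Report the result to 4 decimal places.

n = 5; x̄ = (6.5 + 4.7 + 5.5 + 5.9 + 4.2)/5 = 26.8/5 = 5.36.
For a Normal prior and Normal likelihood with known variance, the posterior is Normal; its mode equals its mean, the precision-weighted average.
Prior precision 1/σ₀² = 1/9; data precision n/σ² = 5/4 = 1.25.
μ̂ = ((1/9)·8 + 1.25·5.36) / (1/9 + 1.25) = (683/90)/(49/36) = 1366/245 ≈ 5.5755.

μ̂_MAP = 5.5755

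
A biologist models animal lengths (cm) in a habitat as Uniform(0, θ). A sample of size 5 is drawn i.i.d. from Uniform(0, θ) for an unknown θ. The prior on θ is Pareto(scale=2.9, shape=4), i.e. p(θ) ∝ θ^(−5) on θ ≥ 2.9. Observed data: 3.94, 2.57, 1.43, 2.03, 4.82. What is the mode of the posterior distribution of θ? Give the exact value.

θ̂_MAP = 4.82

The Uniform(0, θ) likelihood is θ^(−n) for θ ≥ max(xᵢ), zero otherwise. Here max(xᵢ) = 4.82.
Posterior ∝ θ^(−5) · θ^(−5) = θ^(−10) on θ ≥ max(2.9, 4.82) = 4.82.
This density is strictly decreasing in θ, so the posterior mode lies at the lower boundary of the support.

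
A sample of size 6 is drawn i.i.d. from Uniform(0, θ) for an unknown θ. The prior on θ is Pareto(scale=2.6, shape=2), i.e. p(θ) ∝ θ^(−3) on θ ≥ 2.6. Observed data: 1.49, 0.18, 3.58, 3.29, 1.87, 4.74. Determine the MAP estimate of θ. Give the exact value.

The Uniform(0, θ) likelihood is θ^(−n) for θ ≥ max(xᵢ), zero otherwise. Here max(xᵢ) = 4.74.
Posterior ∝ θ^(−3) · θ^(−6) = θ^(−9) on θ ≥ max(2.6, 4.74) = 4.74.
This density is strictly decreasing in θ, so the posterior mode lies at the lower boundary of the support.

θ̂_MAP = 4.74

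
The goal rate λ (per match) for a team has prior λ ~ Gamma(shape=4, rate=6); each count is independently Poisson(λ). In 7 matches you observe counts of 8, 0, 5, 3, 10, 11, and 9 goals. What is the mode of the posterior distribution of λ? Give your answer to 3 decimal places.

λ̂_MAP = 3.769

Σxᵢ = 8+0+5+3+10+11+9 = 46, with n = 7.
Posterior ∝ λ^3e^(−6λ) · λ^46e^(−7λ) = λ^49e^(−13λ), i.e. Gamma(shape=50, rate=13).
The mode of a Gamma(a, b) with a ≥ 1 (shape–rate) is (a−1)/b = 49/13 ≈ 3.769.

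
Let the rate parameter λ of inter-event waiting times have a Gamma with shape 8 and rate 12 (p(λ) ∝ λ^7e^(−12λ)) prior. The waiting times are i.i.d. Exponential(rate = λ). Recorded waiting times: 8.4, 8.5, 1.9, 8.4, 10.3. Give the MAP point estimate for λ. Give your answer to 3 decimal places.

λ̂_MAP = 0.242

The Exponential(rate=λ) likelihood is ∝ λ^n e^(−λΣtᵢ). Here n = 5 and Σtᵢ = 8.4 + 8.5 + 1.9 + 8.4 + 10.3 = 37.5.
Posterior ∝ λ^7e^(−12λ) · λ^5e^(−37.5λ) = λ^12e^(−49.5λ), i.e. Gamma(13, 49.5).
Mode = (a−1)/b = 12/49.5 ≈ 0.242.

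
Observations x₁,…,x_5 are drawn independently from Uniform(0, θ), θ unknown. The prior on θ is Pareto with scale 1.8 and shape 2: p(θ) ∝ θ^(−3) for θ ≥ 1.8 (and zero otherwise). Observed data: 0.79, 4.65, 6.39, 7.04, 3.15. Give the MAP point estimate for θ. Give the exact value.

The Uniform(0, θ) likelihood is θ^(−n) for θ ≥ max(xᵢ), zero otherwise. Here max(xᵢ) = 7.04.
Posterior ∝ θ^(−3) · θ^(−5) = θ^(−8) on θ ≥ max(1.8, 7.04) = 7.04.
This density is strictly decreasing in θ, so the posterior mode lies at the lower boundary of the support.

θ̂_MAP = 7.04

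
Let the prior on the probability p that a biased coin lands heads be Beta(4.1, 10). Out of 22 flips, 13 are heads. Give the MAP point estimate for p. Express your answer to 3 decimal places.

Prior: Beta(4.1, 10).
Data: 13 successes in 22 trials. The binomial likelihood contributes p^13(1−p)^9, so the posterior is Beta(4.1+13, 10+9) = Beta(17.1, 19).
For Beta(a, b) with a, b > 1 the mode is (a−1)/(a+b−2) = 16.1/34.1 ≈ 0.472.

p̂_MAP = 0.472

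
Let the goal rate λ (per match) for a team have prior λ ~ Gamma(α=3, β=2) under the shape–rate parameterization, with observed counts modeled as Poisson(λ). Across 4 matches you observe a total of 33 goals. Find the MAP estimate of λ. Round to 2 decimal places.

Σxᵢ = 33, n = 4.
Posterior ∝ λ^2e^(−2λ) · λ^33e^(−4λ) = λ^35e^(−6λ), i.e. Gamma(shape=36, rate=6).
The mode of a Gamma(a, b) with a ≥ 1 (shape–rate) is (a−1)/b = 35/6 ≈ 5.83.

λ̂_MAP = 5.83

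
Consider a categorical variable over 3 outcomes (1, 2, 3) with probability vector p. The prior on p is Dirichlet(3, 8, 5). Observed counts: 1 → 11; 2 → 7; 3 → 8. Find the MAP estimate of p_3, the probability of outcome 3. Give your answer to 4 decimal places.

MAP estimate: 0.3077

The posterior is Dirichlet(αᵢ + nᵢ) = Dirichlet(14, 15, 13).
For a Dirichlet(a₁,…,a_K) with all aᵢ > 1, the mode has j-th component (aⱼ − 1)/(Σaᵢ − K).
Here Σaᵢ = 42 and K = 3, so p_3 = (13 − 1)/(42 − 3) = 12/39 ≈ 0.3077.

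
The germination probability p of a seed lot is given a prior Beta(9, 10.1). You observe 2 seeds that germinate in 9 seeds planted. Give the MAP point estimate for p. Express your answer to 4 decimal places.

Prior: Beta(9, 10.1).
Data: 2 successes in 9 trials. The binomial likelihood contributes p^2(1−p)^7, so the posterior is Beta(9+2, 10.1+7) = Beta(11, 17.1).
For Beta(a, b) with a, b > 1 the mode is (a−1)/(a+b−2) = 10/26.1 ≈ 0.3831.

p̂_MAP = 0.3831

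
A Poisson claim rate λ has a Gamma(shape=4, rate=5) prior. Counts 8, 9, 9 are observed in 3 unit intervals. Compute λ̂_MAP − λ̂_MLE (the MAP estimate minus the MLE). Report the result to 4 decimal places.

Σxᵢ = 26. Posterior is Gamma(30, 8); MAP = (30−1)/8 = 29/8 ≈ 3.62500.
MLE = x̄ = 26/3 ≈ 8.66667.
Difference = 29/8 − 26/3 = -121/24 ≈ -5.0417.

MAP − MLE = -5.0417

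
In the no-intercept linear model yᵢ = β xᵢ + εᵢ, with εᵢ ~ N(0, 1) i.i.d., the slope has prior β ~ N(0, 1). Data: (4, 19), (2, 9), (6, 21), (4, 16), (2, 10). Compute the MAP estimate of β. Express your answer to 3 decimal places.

log p(β | y) = −Σ(yᵢ − βxᵢ)²/(2·1) − β²/(2·1) + const.
Setting the derivative to zero: Σxᵢ(yᵢ − βxᵢ)/1 − β/1 = 0, so β = Σxᵢyᵢ / (Σxᵢ² + σ²/τ²).
Σxᵢyᵢ = 4·19 + 2·9 + 6·21 + 4·16 + 2·10 = 304; Σxᵢ² = 76; σ²/τ² = 1.
β̂_MAP = 304 / (76 + 1) = 304/77 ≈ 3.948.

β̂_MAP = 3.948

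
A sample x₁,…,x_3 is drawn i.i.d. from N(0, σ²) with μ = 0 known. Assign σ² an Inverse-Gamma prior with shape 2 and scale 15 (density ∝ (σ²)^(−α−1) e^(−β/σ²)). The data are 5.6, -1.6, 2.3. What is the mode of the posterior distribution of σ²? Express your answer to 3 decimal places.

Sum of squared deviations about the known mean: SS = (5.6−0)² + (-1.6−0)² + (2.3−0)² = 39.21.
The Normal likelihood contributes (σ²)^(−n/2) exp(−SS/(2σ²)), so the posterior is Inverse-Gamma(α + n/2, β + SS/2) = Inverse-Gamma(3.5, 34.605).
The mode of Inverse-Gamma(a, b) is b/(a+1) = 34.605/4.5 ≈ 7.690.

σ̂²_MAP = 7.690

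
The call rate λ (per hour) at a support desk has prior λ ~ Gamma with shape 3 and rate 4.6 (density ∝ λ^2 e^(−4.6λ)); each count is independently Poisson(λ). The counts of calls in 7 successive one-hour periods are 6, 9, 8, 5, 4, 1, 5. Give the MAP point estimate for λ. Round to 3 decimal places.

Σxᵢ = 6+9+8+5+4+1+5 = 38, with n = 7.
Posterior ∝ λ^2e^(−4.6λ) · λ^38e^(−7λ) = λ^40e^(−11.6λ), i.e. Gamma(shape=41, rate=11.6).
The mode of a Gamma(a, b) with a ≥ 1 (shape–rate) is (a−1)/b = 40/11.6 ≈ 3.448.

λ̂_MAP = 3.448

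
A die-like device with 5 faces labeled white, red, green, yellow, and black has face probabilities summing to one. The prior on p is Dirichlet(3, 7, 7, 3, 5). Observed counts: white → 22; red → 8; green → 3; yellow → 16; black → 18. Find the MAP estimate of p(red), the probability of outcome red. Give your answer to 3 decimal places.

MAP estimate of p(red) = 0.161

The posterior is Dirichlet(αᵢ + nᵢ) = Dirichlet(25, 15, 10, 19, 23).
For a Dirichlet(a₁,…,a_K) with all aᵢ > 1, the mode has j-th component (aⱼ − 1)/(Σaᵢ − K).
Here Σaᵢ = 92 and K = 5, so p(red) = (15 − 1)/(92 − 5) = 14/87 ≈ 0.161.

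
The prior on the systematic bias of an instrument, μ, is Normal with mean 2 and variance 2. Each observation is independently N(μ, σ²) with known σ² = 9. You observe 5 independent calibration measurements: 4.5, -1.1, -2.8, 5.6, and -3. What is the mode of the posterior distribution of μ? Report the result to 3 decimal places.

n = 5; x̄ = (4.5 + (-1.1) + (-2.8) + 5.6 + (-3))/5 = 3.2/5 = 0.64.
For a Normal prior and Normal likelihood with known variance, the posterior is Normal; its mode equals its mean, the precision-weighted average.
Prior precision 1/σ₀² = 1/2 = 0.5; data precision n/σ² = 5/9.
μ̂ = (0.5·2 + (5/9)·0.64) / (0.5 + 5/9) = (61/45)/(19/18) = 122/95 ≈ 1.284.

μ̂_MAP = 1.284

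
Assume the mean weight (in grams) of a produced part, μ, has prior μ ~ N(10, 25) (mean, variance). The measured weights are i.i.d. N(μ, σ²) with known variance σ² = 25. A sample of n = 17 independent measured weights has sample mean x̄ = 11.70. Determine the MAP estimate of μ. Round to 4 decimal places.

n = 17, x̄ = 11.70.
For a Normal prior and Normal likelihood with known variance, the posterior is Normal; its mode equals its mean, the precision-weighted average.
Prior precision 1/σ₀² = 1/25 = 0.04; data precision n/σ² = 17/25 = 0.68.
μ̂ = (0.04·10 + 0.68·11.7) / (0.04 + 0.68) = 8.356/0.72 = 2089/180 ≈ 11.6056.

μ̂_MAP = 11.6056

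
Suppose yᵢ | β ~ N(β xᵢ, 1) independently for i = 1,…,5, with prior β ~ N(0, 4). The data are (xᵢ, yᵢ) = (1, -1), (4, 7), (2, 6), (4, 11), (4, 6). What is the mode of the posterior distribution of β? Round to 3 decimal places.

β̂_MAP = 2.009

log p(β | y) = −Σ(yᵢ − βxᵢ)²/(2·1) − β²/(2·4) + const.
Setting the derivative to zero: Σxᵢ(yᵢ − βxᵢ)/1 − β/4 = 0, so β = Σxᵢyᵢ / (Σxᵢ² + σ²/τ²).
Σxᵢyᵢ = 1·(-1) + 4·7 + 2·6 + 4·11 + 4·6 = 107; Σxᵢ² = 53; σ²/τ² = 0.25.
β̂_MAP = 107 / (53 + 0.25) = 107/53.25 ≈ 2.009.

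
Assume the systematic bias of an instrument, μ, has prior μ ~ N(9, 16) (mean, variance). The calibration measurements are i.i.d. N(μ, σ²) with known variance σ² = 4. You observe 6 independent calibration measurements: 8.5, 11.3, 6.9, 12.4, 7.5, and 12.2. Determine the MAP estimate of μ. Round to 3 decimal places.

n = 6; x̄ = (8.5 + 11.3 + 6.9 + 12.4 + 7.5 + 12.2)/6 = 58.8/6 = 9.8.
For a Normal prior and Normal likelihood with known variance, the posterior is Normal; its mode equals its mean, the precision-weighted average.
Prior precision 1/σ₀² = 1/16 = 0.0625; data precision n/σ² = 6/4 = 1.5.
μ̂ = (0.0625·9 + 1.5·9.8) / (0.0625 + 1.5) = 15.2625/1.5625 = 9.768.

μ̂_MAP = 9.768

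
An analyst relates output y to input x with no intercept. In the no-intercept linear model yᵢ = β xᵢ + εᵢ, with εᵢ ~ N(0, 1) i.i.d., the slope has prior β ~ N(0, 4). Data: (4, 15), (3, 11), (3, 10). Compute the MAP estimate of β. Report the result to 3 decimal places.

β̂_MAP = 3.591

log p(β | y) = −Σ(yᵢ − βxᵢ)²/(2·1) − β²/(2·4) + const.
Setting the derivative to zero: Σxᵢ(yᵢ − βxᵢ)/1 − β/4 = 0, so β = Σxᵢyᵢ / (Σxᵢ² + σ²/τ²).
Σxᵢyᵢ = 4·15 + 3·11 + 3·10 = 123; Σxᵢ² = 34; σ²/τ² = 0.25.
β̂_MAP = 123 / (34 + 0.25) = 123/34.25 ≈ 3.591.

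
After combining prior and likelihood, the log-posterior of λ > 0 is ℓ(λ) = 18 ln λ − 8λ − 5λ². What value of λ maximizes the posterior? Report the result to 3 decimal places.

ℓ'(λ) = 18/λ − 8 − 10λ. Setting this to zero and multiplying by λ: 10λ² + 8λ − 18 = 0.
λ = (−8 + √(8² + 4·10·18)) / (2·10) = (−8 + √784) / 20 = (−8 + 28)/20 = 1.
ℓ''(λ) = −18/λ² − 10 < 0, confirming a maximum.

λ̂_MAP = 1.000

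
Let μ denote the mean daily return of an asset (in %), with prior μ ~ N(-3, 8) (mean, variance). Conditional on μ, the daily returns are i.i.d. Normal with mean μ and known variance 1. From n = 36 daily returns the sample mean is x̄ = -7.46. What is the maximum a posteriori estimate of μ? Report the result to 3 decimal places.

μ̂_MAP = -7.445

n = 36, x̄ = -7.46.
For a Normal prior and Normal likelihood with known variance, the posterior is Normal; its mode equals its mean, the precision-weighted average.
Prior precision 1/σ₀² = 1/8 = 0.125; data precision n/σ² = 36/1 = 36.
μ̂ = (0.125·(-3) + 36·(-7.46)) / (0.125 + 36) = (-268.935)/36.125 = -53787/7225 ≈ -7.445.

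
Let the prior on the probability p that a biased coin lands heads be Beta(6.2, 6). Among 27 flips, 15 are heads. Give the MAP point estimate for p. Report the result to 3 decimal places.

Prior: Beta(6.2, 6).
Data: 15 successes in 27 trials. The binomial likelihood contributes p^15(1−p)^12, so the posterior is Beta(6.2+15, 6+12) = Beta(21.2, 18).
For Beta(a, b) with a, b > 1 the mode is (a−1)/(a+b−2) = 20.2/37.2 ≈ 0.543.

p̂_MAP = 0.543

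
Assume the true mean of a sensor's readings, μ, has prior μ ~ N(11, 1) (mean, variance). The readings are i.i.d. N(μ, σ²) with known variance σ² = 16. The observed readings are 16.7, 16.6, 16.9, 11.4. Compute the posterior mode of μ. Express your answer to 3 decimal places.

n = 4; x̄ = (16.7 + 16.6 + 16.9 + 11.4)/4 = 61.6/4 = 15.4.
For a Normal prior and Normal likelihood with known variance, the posterior is Normal; its mode equals its mean, the precision-weighted average.
Prior precision 1/σ₀² = 1/1 = 1; data precision n/σ² = 4/16 = 0.25.
μ̂ = (1·11 + 0.25·15.4) / (1 + 0.25) = 14.85/1.25 = 11.880.

μ̂_MAP = 11.880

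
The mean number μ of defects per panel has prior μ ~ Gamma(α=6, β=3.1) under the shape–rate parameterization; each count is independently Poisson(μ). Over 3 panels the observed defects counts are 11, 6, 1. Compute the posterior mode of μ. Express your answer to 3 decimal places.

μ̂_MAP = 3.770

Σxᵢ = 11+6+1 = 18, with n = 3.
Posterior ∝ μ^5e^(−3.1μ) · μ^18e^(−3μ) = μ^23e^(−6.1μ), i.e. Gamma(shape=24, rate=6.1).
The mode of a Gamma(a, b) with a ≥ 1 (shape–rate) is (a−1)/b = 23/6.1 ≈ 3.770.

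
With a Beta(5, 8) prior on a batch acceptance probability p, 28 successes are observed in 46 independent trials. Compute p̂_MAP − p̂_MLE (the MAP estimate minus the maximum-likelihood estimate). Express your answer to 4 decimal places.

MAP − MLE = -0.0473

Posterior is Beta(33, 26); MAP = (33−1)/(59−2) = 32/57 ≈ 0.56140.
MLE ignores the prior: p̂_MLE = k/n = 28/46 ≈ 0.60870.
Difference = 32/57 − 28/46 = -62/1311 ≈ -0.0473.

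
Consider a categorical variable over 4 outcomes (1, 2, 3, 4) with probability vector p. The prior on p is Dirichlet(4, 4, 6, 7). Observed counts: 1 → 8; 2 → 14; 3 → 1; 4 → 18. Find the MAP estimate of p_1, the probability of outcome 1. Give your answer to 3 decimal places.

The posterior is Dirichlet(αᵢ + nᵢ) = Dirichlet(12, 18, 7, 25).
For a Dirichlet(a₁,…,a_K) with all aᵢ > 1, the mode has j-th component (aⱼ − 1)/(Σaᵢ − K).
Here Σaᵢ = 62 and K = 4, so p_1 = (12 − 1)/(62 − 4) = 11/58 ≈ 0.190.

MAP estimate: 0.190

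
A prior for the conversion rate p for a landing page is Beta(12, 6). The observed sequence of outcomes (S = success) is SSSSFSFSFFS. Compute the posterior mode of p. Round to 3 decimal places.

Prior: Beta(12, 6).
Data: 7 successes in 11 trials (from the sequence). The binomial likelihood contributes p^7(1−p)^4, so the posterior is Beta(12+7, 6+4) = Beta(19, 10).
For Beta(a, b) with a, b > 1 the mode is (a−1)/(a+b−2) = 18/27 ≈ 0.667.

p̂_MAP = 0.667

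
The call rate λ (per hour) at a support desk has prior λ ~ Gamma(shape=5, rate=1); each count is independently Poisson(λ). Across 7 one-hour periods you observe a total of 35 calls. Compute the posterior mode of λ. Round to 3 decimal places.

λ̂_MAP = 4.875

Σxᵢ = 35, n = 7.
Posterior ∝ λ^4e^(−1λ) · λ^35e^(−7λ) = λ^39e^(−8λ), i.e. Gamma(shape=40, rate=8).
The mode of a Gamma(a, b) with a ≥ 1 (shape–rate) is (a−1)/b = 39/8 ≈ 4.875.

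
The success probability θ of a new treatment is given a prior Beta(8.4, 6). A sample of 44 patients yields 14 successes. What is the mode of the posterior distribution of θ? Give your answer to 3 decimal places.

θ̂_MAP = 0.379

Prior: Beta(8.4, 6).
Data: 14 successes in 44 trials. The binomial likelihood contributes θ^14(1−θ)^30, so the posterior is Beta(8.4+14, 6+30) = Beta(22.4, 36).
For Beta(a, b) with a, b > 1 the mode is (a−1)/(a+b−2) = 21.4/56.4 ≈ 0.379.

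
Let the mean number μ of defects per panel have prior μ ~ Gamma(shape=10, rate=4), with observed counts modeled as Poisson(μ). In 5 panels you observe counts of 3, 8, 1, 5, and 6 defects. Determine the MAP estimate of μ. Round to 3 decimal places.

μ̂_MAP = 3.556

Σxᵢ = 3+8+1+5+6 = 23, with n = 5.
Posterior ∝ μ^9e^(−4μ) · μ^23e^(−5μ) = μ^32e^(−9μ), i.e. Gamma(shape=33, rate=9).
The mode of a Gamma(a, b) with a ≥ 1 (shape–rate) is (a−1)/b = 32/9 ≈ 3.556.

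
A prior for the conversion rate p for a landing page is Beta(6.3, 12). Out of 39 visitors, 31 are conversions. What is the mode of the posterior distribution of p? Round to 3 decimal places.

p̂_MAP = 0.656

Prior: Beta(6.3, 12).
Data: 31 successes in 39 trials. The binomial likelihood contributes p^31(1−p)^8, so the posterior is Beta(6.3+31, 12+8) = Beta(37.3, 20).
For Beta(a, b) with a, b > 1 the mode is (a−1)/(a+b−2) = 36.3/55.3 ≈ 0.656.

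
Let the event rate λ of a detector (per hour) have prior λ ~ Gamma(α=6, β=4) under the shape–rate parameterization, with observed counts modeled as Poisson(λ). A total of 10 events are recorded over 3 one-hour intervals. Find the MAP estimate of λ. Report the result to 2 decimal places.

λ̂_MAP = 2.14

Σxᵢ = 10, n = 3.
Posterior ∝ λ^5e^(−4λ) · λ^10e^(−3λ) = λ^15e^(−7λ), i.e. Gamma(shape=16, rate=7).
The mode of a Gamma(a, b) with a ≥ 1 (shape–rate) is (a−1)/b = 15/7 ≈ 2.14.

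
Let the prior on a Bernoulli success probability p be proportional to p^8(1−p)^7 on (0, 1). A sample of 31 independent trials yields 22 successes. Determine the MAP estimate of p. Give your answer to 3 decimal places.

p̂_MAP = 0.652

The prior density ∝ p^8(1−p)^7 is the kernel of Beta(9, 8).
Data: 22 successes in 31 trials. The binomial likelihood contributes p^22(1−p)^9, so the posterior is Beta(9+22, 8+9) = Beta(31, 17).
For Beta(a, b) with a, b > 1 the mode is (a−1)/(a+b−2) = 30/46 ≈ 0.652.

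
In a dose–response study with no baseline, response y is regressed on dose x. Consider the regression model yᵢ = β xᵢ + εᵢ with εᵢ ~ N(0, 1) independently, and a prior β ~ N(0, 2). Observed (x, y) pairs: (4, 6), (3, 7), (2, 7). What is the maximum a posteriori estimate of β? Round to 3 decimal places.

β̂_MAP = 2.000

log p(β | y) = −Σ(yᵢ − βxᵢ)²/(2·1) − β²/(2·2) + const.
Setting the derivative to zero: Σxᵢ(yᵢ − βxᵢ)/1 − β/2 = 0, so β = Σxᵢyᵢ / (Σxᵢ² + σ²/τ²).
Σxᵢyᵢ = 4·6 + 3·7 + 2·7 = 59; Σxᵢ² = 29; σ²/τ² = 0.5.
β̂_MAP = 59 / (29 + 0.5) = 59/29.5 ≈ 2.000.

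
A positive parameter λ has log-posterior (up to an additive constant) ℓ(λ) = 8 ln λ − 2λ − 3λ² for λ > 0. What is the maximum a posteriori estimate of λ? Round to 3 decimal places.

λ̂_MAP = 1.000

ℓ'(λ) = 8/λ − 2 − 6λ. Setting this to zero and multiplying by λ: 6λ² + 2λ − 8 = 0.
λ = (−2 + √(2² + 4·6·8)) / (2·6) = (−2 + √196) / 12 = (−2 + 14)/12 = 1.
ℓ''(λ) = −8/λ² − 6 < 0, confirming a maximum.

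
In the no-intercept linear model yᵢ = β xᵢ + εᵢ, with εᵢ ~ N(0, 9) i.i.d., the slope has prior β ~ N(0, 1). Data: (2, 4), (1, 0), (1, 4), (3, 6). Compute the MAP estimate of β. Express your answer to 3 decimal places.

β̂_MAP = 1.250

log p(β | y) = −Σ(yᵢ − βxᵢ)²/(2·9) − β²/(2·1) + const.
Setting the derivative to zero: Σxᵢ(yᵢ − βxᵢ)/9 − β/1 = 0, so β = Σxᵢyᵢ / (Σxᵢ² + σ²/τ²).
Σxᵢyᵢ = 2·4 + 1·0 + 1·4 + 3·6 = 30; Σxᵢ² = 15; σ²/τ² = 9.
β̂_MAP = 30 / (15 + 9) = 30/24 ≈ 1.250.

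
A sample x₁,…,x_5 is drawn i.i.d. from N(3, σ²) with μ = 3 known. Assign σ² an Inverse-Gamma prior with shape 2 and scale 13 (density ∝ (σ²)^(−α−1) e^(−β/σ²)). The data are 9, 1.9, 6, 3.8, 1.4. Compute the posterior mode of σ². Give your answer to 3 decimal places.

σ̂²_MAP = 6.855

Sum of squared deviations about the known mean: SS = (9−3)² + (1.9−3)² + (6−3)² + (3.8−3)² + (1.4−3)² = 49.41.
The Normal likelihood contributes (σ²)^(−n/2) exp(−SS/(2σ²)), so the posterior is Inverse-Gamma(α + n/2, β + SS/2) = Inverse-Gamma(4.5, 37.705).
The mode of Inverse-Gamma(a, b) is b/(a+1) = 37.705/5.5 ≈ 6.855.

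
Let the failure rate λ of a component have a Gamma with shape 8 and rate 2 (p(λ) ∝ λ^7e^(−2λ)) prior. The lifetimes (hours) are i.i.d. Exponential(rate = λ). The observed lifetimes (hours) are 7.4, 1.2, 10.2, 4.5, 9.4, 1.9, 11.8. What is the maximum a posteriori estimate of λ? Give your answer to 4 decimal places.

The Exponential(rate=λ) likelihood is ∝ λ^n e^(−λΣtᵢ). Here n = 7 and Σtᵢ = 7.4 + 1.2 + 10.2 + 4.5 + 9.4 + 1.9 + 11.8 = 46.4.
Posterior ∝ λ^7e^(−2λ) · λ^7e^(−46.4λ) = λ^14e^(−48.4λ), i.e. Gamma(15, 48.4).
Mode = (a−1)/b = 14/48.4 ≈ 0.2893.

λ̂_MAP = 0.2893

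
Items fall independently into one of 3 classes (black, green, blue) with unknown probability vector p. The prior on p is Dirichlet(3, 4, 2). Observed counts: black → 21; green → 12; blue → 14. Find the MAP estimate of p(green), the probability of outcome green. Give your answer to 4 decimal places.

The posterior is Dirichlet(αᵢ + nᵢ) = Dirichlet(24, 16, 16).
For a Dirichlet(a₁,…,a_K) with all aᵢ > 1, the mode has j-th component (aⱼ − 1)/(Σaᵢ − K).
Here Σaᵢ = 56 and K = 3, so p(green) = (16 − 1)/(56 − 3) = 15/53 ≈ 0.2830.

MAP estimate of p(green) = 0.2830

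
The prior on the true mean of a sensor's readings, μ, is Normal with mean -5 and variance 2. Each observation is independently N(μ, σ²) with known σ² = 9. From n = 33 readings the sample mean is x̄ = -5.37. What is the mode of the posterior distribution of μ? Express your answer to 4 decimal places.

μ̂_MAP = -5.3256

n = 33, x̄ = -5.37.
For a Normal prior and Normal likelihood with known variance, the posterior is Normal; its mode equals its mean, the precision-weighted average.
Prior precision 1/σ₀² = 1/2 = 0.5; data precision n/σ² = 33/9 = 11/3.
μ̂ = (0.5·(-5) + (11/3)·(-5.37)) / (0.5 + 11/3) = (-22.19)/(25/6) = -5.3256.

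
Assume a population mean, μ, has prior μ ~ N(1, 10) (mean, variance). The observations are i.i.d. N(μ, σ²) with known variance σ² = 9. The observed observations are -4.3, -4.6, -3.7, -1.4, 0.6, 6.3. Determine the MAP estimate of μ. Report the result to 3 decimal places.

n = 6; x̄ = ((-4.3) + (-4.6) + (-3.7) + (-1.4) + 0.6 + 6.3)/6 = -7.1/6 = -71/60 ≈ -1.1833.
For a Normal prior and Normal likelihood with known variance, the posterior is Normal; its mode equals its mean, the precision-weighted average.
Prior precision 1/σ₀² = 1/10 = 0.1; data precision n/σ² = 6/9 = 2/3.
μ̂ = (0.1·1 + (2/3)·(-71/60)) / (0.1 + 2/3) = (-31/45)/(23/30) = -62/69 ≈ -0.899.

μ̂_MAP = -0.899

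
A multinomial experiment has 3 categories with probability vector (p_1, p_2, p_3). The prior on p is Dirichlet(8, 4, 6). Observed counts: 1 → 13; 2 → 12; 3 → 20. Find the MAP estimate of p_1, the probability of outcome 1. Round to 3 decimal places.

MAP estimate: 0.333

The posterior is Dirichlet(αᵢ + nᵢ) = Dirichlet(21, 16, 26).
For a Dirichlet(a₁,…,a_K) with all aᵢ > 1, the mode has j-th component (aⱼ − 1)/(Σaᵢ − K).
Here Σaᵢ = 63 and K = 3, so p_1 = (21 − 1)/(63 − 3) = 20/60 ≈ 0.333.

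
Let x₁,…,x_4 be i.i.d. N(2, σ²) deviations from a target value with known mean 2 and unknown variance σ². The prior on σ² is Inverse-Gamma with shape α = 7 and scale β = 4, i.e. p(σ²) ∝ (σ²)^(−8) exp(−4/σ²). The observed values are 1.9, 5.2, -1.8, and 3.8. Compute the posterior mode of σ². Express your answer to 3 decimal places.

Sum of squared deviations about the known mean: SS = (1.9−2)² + (5.2−2)² + (-1.8−2)² + (3.8−2)² = 27.93.
The Normal likelihood contributes (σ²)^(−n/2) exp(−SS/(2σ²)), so the posterior is Inverse-Gamma(α + n/2, β + SS/2) = Inverse-Gamma(9, 17.965).
The mode of Inverse-Gamma(a, b) is b/(a+1) = 17.965/10 ≈ 1.797.

σ̂²_MAP = 1.797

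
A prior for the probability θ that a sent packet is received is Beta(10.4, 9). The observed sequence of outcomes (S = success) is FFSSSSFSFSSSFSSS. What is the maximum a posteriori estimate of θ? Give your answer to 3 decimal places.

θ̂_MAP = 0.611

Prior: Beta(10.4, 9).
Data: 11 successes in 16 trials (from the sequence). The binomial likelihood contributes θ^11(1−θ)^5, so the posterior is Beta(10.4+11, 9+5) = Beta(21.4, 14).
For Beta(a, b) with a, b > 1 the mode is (a−1)/(a+b−2) = 20.4/33.4 ≈ 0.611.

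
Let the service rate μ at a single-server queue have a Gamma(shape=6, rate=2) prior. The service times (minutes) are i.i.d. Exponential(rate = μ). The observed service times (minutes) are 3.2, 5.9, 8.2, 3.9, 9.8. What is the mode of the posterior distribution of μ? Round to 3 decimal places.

μ̂_MAP = 0.303

The Exponential(rate=μ) likelihood is ∝ μ^n e^(−μΣtᵢ). Here n = 5 and Σtᵢ = 3.2 + 5.9 + 8.2 + 3.9 + 9.8 = 31.
Posterior ∝ μ^5e^(−2μ) · μ^5e^(−31μ) = μ^10e^(−33μ), i.e. Gamma(11, 33).
Mode = (a−1)/b = 10/33 ≈ 0.303.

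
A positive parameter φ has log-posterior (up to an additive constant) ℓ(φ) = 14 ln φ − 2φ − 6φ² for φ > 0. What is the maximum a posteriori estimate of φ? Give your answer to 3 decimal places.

ℓ'(φ) = 14/φ − 2 − 12φ. Setting this to zero and multiplying by φ: 12φ² + 2φ − 14 = 0.
φ = (−2 + √(2² + 4·12·14)) / (2·12) = (−2 + √676) / 24 = (−2 + 26)/24 = 1.
ℓ''(φ) = −14/φ² − 12 < 0, confirming a maximum.

φ̂_MAP = 1.000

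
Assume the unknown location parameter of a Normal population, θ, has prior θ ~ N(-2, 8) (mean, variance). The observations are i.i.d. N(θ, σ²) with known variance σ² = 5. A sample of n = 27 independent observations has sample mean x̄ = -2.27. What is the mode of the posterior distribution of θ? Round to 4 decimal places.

n = 27, x̄ = -2.27.
For a Normal prior and Normal likelihood with known variance, the posterior is Normal; its mode equals its mean, the precision-weighted average.
Prior precision 1/σ₀² = 1/8 = 0.125; data precision n/σ² = 27/5 = 5.4.
θ̂ = (0.125·(-2) + 5.4·(-2.27)) / (0.125 + 5.4) = (-12.508)/5.525 = -12508/5525 ≈ -2.2639.

θ̂_MAP = -2.2639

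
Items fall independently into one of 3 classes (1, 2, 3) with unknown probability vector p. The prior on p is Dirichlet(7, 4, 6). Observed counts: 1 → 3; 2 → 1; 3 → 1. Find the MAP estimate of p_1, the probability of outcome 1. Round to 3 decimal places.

MAP estimate: 0.474

The posterior is Dirichlet(αᵢ + nᵢ) = Dirichlet(10, 5, 7).
For a Dirichlet(a₁,…,a_K) with all aᵢ > 1, the mode has j-th component (aⱼ − 1)/(Σaᵢ − K).
Here Σaᵢ = 22 and K = 3, so p_1 = (10 − 1)/(22 − 3) = 9/19 ≈ 0.474.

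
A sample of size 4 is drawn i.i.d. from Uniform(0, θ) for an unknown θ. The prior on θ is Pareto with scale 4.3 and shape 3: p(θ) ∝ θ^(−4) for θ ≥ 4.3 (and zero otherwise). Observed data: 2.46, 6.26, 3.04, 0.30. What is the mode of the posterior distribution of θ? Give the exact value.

θ̂_MAP = 6.26

The Uniform(0, θ) likelihood is θ^(−n) for θ ≥ max(xᵢ), zero otherwise. Here max(xᵢ) = 6.26.
Posterior ∝ θ^(−4) · θ^(−4) = θ^(−8) on θ ≥ max(4.3, 6.26) = 6.26.
This density is strictly decreasing in θ, so the posterior mode lies at the lower boundary of the support.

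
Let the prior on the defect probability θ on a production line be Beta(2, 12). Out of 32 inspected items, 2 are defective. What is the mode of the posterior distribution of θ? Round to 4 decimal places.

θ̂_MAP = 0.0682

Prior: Beta(2, 12).
Data: 2 successes in 32 trials. The binomial likelihood contributes θ^2(1−θ)^30, so the posterior is Beta(2+2, 12+30) = Beta(4, 42).
For Beta(a, b) with a, b > 1 the mode is (a−1)/(a+b−2) = 3/44 ≈ 0.0682.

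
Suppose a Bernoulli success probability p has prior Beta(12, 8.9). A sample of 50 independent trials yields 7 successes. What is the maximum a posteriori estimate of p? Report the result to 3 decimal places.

Prior: Beta(12, 8.9).
Data: 7 successes in 50 trials. The binomial likelihood contributes p^7(1−p)^43, so the posterior is Beta(12+7, 8.9+43) = Beta(19, 51.9).
For Beta(a, b) with a, b > 1 the mode is (a−1)/(a+b−2) = 18/68.9 ≈ 0.261.

p̂_MAP = 0.261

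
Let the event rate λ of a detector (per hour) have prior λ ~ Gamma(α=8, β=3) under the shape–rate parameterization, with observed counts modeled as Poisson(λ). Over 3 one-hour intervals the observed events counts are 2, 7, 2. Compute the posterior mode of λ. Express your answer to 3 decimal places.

Σxᵢ = 2+7+2 = 11, with n = 3.
Posterior ∝ λ^7e^(−3λ) · λ^11e^(−3λ) = λ^18e^(−6λ), i.e. Gamma(shape=19, rate=6).
The mode of a Gamma(a, b) with a ≥ 1 (shape–rate) is (a−1)/b = 18/6 ≈ 3.000.

λ̂_MAP = 3.000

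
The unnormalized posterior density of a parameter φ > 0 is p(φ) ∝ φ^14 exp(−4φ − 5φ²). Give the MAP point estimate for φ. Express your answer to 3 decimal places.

ℓ'(φ) = 14/φ − 4 − 10φ. Setting this to zero and multiplying by φ: 10φ² + 4φ − 14 = 0.
φ = (−4 + √(4² + 4·10·14)) / (2·10) = (−4 + √576) / 20 = (−4 + 24)/20 = 1.
ℓ''(φ) = −14/φ² − 10 < 0, confirming a maximum.

φ̂_MAP = 1.000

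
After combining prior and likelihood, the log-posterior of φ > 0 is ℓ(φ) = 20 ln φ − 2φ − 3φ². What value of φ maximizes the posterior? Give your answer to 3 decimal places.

φ̂_MAP = 1.667

ℓ'(φ) = 20/φ − 2 − 6φ. Setting this to zero and multiplying by φ: 6φ² + 2φ − 20 = 0.
φ = (−2 + √(2² + 4·6·20)) / (2·6) = (−2 + √484) / 12 = (−2 + 22)/12 = 5/3.
ℓ''(φ) = −20/φ² − 6 < 0, confirming a maximum.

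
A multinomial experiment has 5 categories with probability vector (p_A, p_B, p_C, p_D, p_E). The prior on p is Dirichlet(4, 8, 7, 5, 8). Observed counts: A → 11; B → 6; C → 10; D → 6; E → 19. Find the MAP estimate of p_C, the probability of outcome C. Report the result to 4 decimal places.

MAP estimate of p_C = 0.2025

The posterior is Dirichlet(αᵢ + nᵢ) = Dirichlet(15, 14, 17, 11, 27).
For a Dirichlet(a₁,…,a_K) with all aᵢ > 1, the mode has j-th component (aⱼ − 1)/(Σaᵢ − K).
Here Σaᵢ = 84 and K = 5, so p_C = (17 − 1)/(84 − 5) = 16/79 ≈ 0.2025.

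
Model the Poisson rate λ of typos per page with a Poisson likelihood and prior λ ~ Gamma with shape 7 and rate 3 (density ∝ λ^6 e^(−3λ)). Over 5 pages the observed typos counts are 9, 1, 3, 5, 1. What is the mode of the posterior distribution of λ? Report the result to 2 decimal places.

λ̂_MAP = 3.13

Σxᵢ = 9+1+3+5+1 = 19, with n = 5.
Posterior ∝ λ^6e^(−3λ) · λ^19e^(−5λ) = λ^25e^(−8λ), i.e. Gamma(shape=26, rate=8).
The mode of a Gamma(a, b) with a ≥ 1 (shape–rate) is (a−1)/b = 25/8 ≈ 3.13.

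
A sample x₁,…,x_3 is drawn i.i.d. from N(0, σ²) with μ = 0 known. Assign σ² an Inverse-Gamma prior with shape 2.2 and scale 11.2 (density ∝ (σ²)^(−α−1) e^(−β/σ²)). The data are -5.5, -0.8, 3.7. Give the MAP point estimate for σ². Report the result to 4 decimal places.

σ̂²_MAP = 7.1255

Sum of squared deviations about the known mean: SS = (-5.5−0)² + (-0.8−0)² + (3.7−0)² = 44.58.
The Normal likelihood contributes (σ²)^(−n/2) exp(−SS/(2σ²)), so the posterior is Inverse-Gamma(α + n/2, β + SS/2) = Inverse-Gamma(3.7, 33.49).
The mode of Inverse-Gamma(a, b) is b/(a+1) = 33.49/4.7 ≈ 7.1255.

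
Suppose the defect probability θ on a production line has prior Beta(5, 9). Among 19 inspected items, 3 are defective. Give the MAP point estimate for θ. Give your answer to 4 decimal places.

θ̂_MAP = 0.2258

Prior: Beta(5, 9).
Data: 3 successes in 19 trials. The binomial likelihood contributes θ^3(1−θ)^16, so the posterior is Beta(5+3, 9+16) = Beta(8, 25).
For Beta(a, b) with a, b > 1 the mode is (a−1)/(a+b−2) = 7/31 ≈ 0.2258.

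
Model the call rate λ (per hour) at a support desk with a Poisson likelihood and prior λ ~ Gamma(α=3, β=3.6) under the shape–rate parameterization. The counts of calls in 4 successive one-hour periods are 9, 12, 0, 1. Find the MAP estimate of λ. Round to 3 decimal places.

λ̂_MAP = 3.158

Σxᵢ = 9+12+0+1 = 22, with n = 4.
Posterior ∝ λ^2e^(−3.6λ) · λ^22e^(−4λ) = λ^24e^(−7.6λ), i.e. Gamma(shape=25, rate=7.6).
The mode of a Gamma(a, b) with a ≥ 1 (shape–rate) is (a−1)/b = 24/7.6 ≈ 3.158.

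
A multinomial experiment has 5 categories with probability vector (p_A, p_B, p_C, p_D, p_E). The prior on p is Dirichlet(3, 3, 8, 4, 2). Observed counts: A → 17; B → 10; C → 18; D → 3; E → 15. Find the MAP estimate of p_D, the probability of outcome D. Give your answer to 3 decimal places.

MAP estimate of p_D = 0.077

The posterior is Dirichlet(αᵢ + nᵢ) = Dirichlet(20, 13, 26, 7, 17).
For a Dirichlet(a₁,…,a_K) with all aᵢ > 1, the mode has j-th component (aⱼ − 1)/(Σaᵢ − K).
Here Σaᵢ = 83 and K = 5, so p_D = (7 − 1)/(83 − 5) = 6/78 ≈ 0.077.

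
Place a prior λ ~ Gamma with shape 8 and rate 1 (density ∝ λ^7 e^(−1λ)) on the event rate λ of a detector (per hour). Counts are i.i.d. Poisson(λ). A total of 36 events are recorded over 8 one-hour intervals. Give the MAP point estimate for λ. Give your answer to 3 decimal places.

λ̂_MAP = 4.778

Σxᵢ = 36, n = 8.
Posterior ∝ λ^7e^(−1λ) · λ^36e^(−8λ) = λ^43e^(−9λ), i.e. Gamma(shape=44, rate=9).
The mode of a Gamma(a, b) with a ≥ 1 (shape–rate) is (a−1)/b = 43/9 ≈ 4.778.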